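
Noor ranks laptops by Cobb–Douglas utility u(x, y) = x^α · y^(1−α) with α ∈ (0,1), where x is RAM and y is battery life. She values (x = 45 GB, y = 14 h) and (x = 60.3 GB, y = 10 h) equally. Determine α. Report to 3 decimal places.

Set the two utilities equal: 45^α·14^(1−α) = 60.3^α·10^(1−α).
(45/60.3)^α = (10/14)^(1−α); take logs: α·ln(45/60.3) = (1−α)·ln(10/14), i.e. α·-0.292670 = (1−α)·-0.336472.
So α/(1−α) = (-0.336472)/(-0.292670) = 1.149663, and α = 1.149663/2.149663 ≈ 0.535.

α ≈ 0.535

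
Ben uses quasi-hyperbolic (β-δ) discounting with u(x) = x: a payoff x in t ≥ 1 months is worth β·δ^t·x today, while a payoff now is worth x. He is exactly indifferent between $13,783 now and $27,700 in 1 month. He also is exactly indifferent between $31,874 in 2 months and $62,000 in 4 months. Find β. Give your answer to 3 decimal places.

Both payoffs in the second observation are in the future, so β drops out: δ^2·31874 = δ^4·62000 ⇒ δ^2 = 31874/62000 = 0.51410, so δ = 0.71701.
Now use the now-vs-future pair: 13783 = β·δ·27700 gives β = 13783/(0.71701·27700) ≈ 0.694.

β ≈ 0.694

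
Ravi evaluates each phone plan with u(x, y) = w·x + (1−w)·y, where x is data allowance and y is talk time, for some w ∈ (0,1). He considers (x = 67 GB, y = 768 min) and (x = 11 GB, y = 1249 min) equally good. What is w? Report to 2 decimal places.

Equating utilities: w·67 + (1−w)·768 = w·11 + (1−w)·1249.
Rearranging, 56·w − 481·(1−w) = 0.
So w/(1−w) = 481/56 = 8.5893, giving w = 481/(56+481) = 0.90.

w = 0.90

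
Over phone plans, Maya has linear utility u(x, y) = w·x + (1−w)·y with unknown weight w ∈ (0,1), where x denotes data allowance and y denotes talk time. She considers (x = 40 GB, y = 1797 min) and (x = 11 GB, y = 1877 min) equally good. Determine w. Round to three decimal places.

Indifference: w·40 + (1−w)·1797 = w·11 + (1−w)·1877.
Rearranging, 29·w − 80·(1−w) = 0.
Hence w = 80/(29+80) = 80/109 = 0.734.

w = 0.734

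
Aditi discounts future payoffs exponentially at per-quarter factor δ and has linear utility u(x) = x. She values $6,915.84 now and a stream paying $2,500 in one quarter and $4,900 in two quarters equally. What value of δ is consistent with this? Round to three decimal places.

δ ≈ 0.960

Equating present values: 6915.84 = 2500δ + 4900δ².
So 4900δ² + 2500δ − 6915.84 = 0.
By the quadratic formula (taking the positive root), δ = (−2500 + √141800464.00) / 9800 ≈ 0.960.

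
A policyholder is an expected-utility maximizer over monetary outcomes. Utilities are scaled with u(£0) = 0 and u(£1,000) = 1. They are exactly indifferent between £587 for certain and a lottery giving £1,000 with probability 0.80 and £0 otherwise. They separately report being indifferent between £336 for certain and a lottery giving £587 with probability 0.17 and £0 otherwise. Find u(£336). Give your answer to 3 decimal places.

0.136

The first gamble pins u(£587): it must equal 0.80·1 + 0.20·0 = 0.80.
Then u(£336) = 0.17·u(£587) + 0.83·u(£0) = 0.17·0.80 + 0.83·0.00 = 0.1360.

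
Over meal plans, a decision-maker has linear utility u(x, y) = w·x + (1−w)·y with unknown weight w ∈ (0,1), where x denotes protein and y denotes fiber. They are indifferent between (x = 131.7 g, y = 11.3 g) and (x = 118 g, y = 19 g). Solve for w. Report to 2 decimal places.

u(131.7,11.3) = u(118,19) means w·131.7 + (1−w)·11.3 = w·118 + (1−w)·19.
Rearranging, 13.7·w − 7.7·(1−w) = 0.
Hence w = 7.7/(13.7+7.7) = 7.7/21.4 = 0.36.

w = 0.36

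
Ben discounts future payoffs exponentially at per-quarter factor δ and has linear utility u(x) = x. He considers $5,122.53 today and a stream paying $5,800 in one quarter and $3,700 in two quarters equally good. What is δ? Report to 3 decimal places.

δ ≈ 0.630

The stream is worth 5800δ + 3700δ² today, so 5800δ + 3700δ² = 5122.53.
So 3700δ² + 5800δ − 5122.53 = 0.
By the quadratic formula (taking the positive root), δ = (−5800 + √109453444.00) / 7400 ≈ 0.630.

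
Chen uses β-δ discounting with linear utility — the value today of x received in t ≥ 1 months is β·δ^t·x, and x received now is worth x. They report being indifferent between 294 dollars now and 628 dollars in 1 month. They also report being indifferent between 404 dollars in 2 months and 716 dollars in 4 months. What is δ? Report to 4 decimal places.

Both payoffs in the second observation are in the future, so β drops out: δ^2·404 = δ^4·716 ⇒ δ^2 = 404/716 = 0.56425, so δ = 0.75116.

δ ≈ 0.7512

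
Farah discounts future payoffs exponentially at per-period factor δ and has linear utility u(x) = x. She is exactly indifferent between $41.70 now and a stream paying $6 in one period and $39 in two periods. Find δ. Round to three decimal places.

Present value of the stream is 6·δ + 39·δ². Indifference gives 6δ + 39δ² = 41.70.
Rearranged: 39δ² + 6δ − 41.70 = 0.
The positive root is δ = [−6 + √(6² + 4·39·41.70)] / (2·39) = (−6 + 80.878)/78 ≈ 0.960.

δ ≈ 0.960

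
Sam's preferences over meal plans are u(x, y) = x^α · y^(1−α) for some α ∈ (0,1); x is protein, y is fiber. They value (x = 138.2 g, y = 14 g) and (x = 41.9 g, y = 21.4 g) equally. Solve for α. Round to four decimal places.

The Cobb–Douglas utilities coincide, so 138.2^α·14^(1−α) = 41.9^α·21.4^(1−α).
Rearrange to (138.2/41.9)^α = (21.4/14)^(1−α) and take logs: α·1.1934161 = (1−α)·0.4243336.
So α/(1−α) = (0.4243336)/(1.1934161) = 0.3555622, and α = 0.3555622/1.3555622 ≈ 0.2623.

α ≈ 0.2623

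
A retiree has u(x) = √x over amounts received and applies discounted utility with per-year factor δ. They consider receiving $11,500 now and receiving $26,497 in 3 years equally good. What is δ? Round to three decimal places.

Equating discounted utilities: u(11500) = δ^3·u(26497) ⇒ δ^3 = u(11500)/u(26497).
Since u(x) = √x, δ^3 = √(11500/26497) = 0.65880.
Taking the cube root: δ = 0.65880^(1/3) ≈ 0.870.

δ ≈ 0.870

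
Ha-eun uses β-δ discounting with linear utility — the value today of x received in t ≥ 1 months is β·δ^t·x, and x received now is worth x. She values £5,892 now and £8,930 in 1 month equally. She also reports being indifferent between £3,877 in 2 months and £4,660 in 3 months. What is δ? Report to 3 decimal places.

From the later pair, β·δ^2·3877 = β·δ^3·4660; dividing through, δ = 3877/4660 = 0.83197.

δ ≈ 0.832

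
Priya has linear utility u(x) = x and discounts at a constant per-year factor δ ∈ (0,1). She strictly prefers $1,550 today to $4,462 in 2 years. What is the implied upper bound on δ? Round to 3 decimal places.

δ < 0.589

Under u(x) = x this choice says 1550 > δ^2·4462.
So δ^2 < 1550/4462 = 0.34738; taking the square root of both positive sides preserves the inequality.
δ < 0.34738^(1/2) = 0.589.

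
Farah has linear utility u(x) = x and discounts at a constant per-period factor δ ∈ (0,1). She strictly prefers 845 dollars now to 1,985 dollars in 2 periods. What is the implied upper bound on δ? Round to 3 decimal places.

Comparing present values: 845 > δ^2·1985.
Hence δ^2 < 845/1985 = 0.42569, and x ↦ x^(1/2) is increasing on (0,∞).
δ < (845/1985)^(1/2) ≈ 0.652.

δ < 0.652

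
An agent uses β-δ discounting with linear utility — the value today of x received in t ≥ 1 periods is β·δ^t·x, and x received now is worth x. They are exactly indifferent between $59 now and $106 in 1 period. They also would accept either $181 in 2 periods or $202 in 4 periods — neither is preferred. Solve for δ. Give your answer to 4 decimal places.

Both payoffs in the second observation are in the future, so β drops out: δ^2·181 = δ^4·202 ⇒ δ^2 = 181/202 = 0.89604, so δ = 0.94659.

δ ≈ 0.9466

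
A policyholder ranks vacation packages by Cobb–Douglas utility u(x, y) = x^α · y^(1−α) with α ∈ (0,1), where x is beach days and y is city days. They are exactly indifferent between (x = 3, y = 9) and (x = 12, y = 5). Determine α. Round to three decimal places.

α ≈ 0.298

Set the two utilities equal: 3^α·9^(1−α) = 12^α·5^(1−α).
(3/12)^α = (5/9)^(1−α); take logs: α·ln(3/12) = (1−α)·ln(5/9), i.e. α·-1.386294 = (1−α)·-0.587787.
With A = -1.386294 and B = -0.587787: α·A = (1−α)·B, so α = B/(A+B) = -0.587787/-1.974081 ≈ 0.298.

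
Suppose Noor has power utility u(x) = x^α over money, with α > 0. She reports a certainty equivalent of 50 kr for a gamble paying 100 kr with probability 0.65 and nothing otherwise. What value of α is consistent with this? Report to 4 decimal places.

EU(lottery) = 0.65·100^α + 0.35·0 = 0.65·100^α.
Setting u(50) equal to that: 50^α = 0.65·100^α ⇒ (50/100)^α = 0.65.
α = ln(0.65) / ln(50/100) = -0.4307829/-0.6931472 ≈ 0.6215.

α ≈ 0.6215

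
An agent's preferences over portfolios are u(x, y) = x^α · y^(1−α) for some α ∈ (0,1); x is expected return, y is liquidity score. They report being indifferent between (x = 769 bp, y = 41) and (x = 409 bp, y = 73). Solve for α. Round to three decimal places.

Set the two utilities equal: 769^α·41^(1−α) = 409^α·73^(1−α).
(769/409)^α = (73/41)^(1−α); take logs: α·ln(769/409) = (1−α)·ln(73/41), i.e. α·0.631376 = (1−α)·0.576887.
With A = 0.631376 and B = 0.576887: α·A = (1−α)·B, so α = B/(A+B) = 0.576887/1.208263 ≈ 0.477.

α ≈ 0.477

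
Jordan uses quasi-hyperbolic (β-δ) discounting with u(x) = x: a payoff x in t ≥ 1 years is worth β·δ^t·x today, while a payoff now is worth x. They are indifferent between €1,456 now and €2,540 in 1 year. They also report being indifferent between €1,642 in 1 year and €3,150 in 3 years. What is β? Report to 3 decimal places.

The second indifference involves only future payoffs, so β cancels: β·δ^1·1642 = β·δ^3·3150, giving δ^2 = 1642/3150 = 0.52127, so δ = 0.72199.
Now use the now-vs-future pair: 1456 = β·δ·2540 gives β = 1456/(0.72199·2540) ≈ 0.794.

β ≈ 0.794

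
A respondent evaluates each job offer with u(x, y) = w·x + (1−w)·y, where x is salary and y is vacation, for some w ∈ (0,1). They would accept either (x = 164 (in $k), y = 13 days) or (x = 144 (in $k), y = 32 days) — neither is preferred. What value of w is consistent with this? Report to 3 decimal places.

Equating utilities: w·164 + (1−w)·13 = w·144 + (1−w)·32.
Collecting terms: w·20 = (1−w)·19.
The marginal rate of substitution is 19/20, so w = 19/(20+19) = 0.487.

w = 0.487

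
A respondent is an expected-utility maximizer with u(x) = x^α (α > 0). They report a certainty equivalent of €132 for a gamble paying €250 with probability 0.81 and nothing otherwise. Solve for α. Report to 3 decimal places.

α ≈ 0.330

Since u(0) = 0, the lottery's EU is 0.81·250^α.
Setting u(132) equal to that: 132^α = 0.81·250^α ⇒ (132/250)^α = 0.81.
Taking logs: α·ln(132/250) = ln(0.81), so α = -0.210721 / -0.638659 ≈ 0.330.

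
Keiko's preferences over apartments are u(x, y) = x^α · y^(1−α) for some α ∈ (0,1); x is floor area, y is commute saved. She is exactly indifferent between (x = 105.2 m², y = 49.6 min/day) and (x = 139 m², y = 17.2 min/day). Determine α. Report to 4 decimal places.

α ≈ 0.7917

Set the two utilities equal: 105.2^α·49.6^(1−α) = 139^α·17.2^(1−α).
Taking logs: α·ln 105.2 + (1−α)·ln 49.6 = α·ln 139 + (1−α)·ln 17.2, i.e. α·-0.2786106 = (1−α)·-1.0590814.
With A = -0.2786106 and B = -1.0590814: α·A = (1−α)·B, so α = B/(A+B) = -1.0590814/-1.3376920 ≈ 0.7917.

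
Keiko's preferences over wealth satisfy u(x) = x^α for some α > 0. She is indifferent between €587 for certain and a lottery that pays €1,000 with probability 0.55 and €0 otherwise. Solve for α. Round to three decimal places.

EU(lottery) = 0.55·1000^α + 0.45·0 = 0.55·1000^α.
Indifference: 587^α = 0.55·1000^α, so (587/1000)^α = 0.55.
Take logs: α = ln 0.55 / ln(587/1000) ≈ 1.12221.

α ≈ 1.122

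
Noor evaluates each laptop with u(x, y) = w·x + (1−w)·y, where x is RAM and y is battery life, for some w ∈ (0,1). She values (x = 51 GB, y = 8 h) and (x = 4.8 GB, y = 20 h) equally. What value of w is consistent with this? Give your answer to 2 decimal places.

u(51,8) = u(4.8,20) means w·51 + (1−w)·8 = w·4.8 + (1−w)·20.
w·(51−4.8) = (1−w)·(20−8), i.e. w·46.2 = (1−w)·12.
Hence w = 12/(46.2+12) = 12/58.2 = 0.21.

w = 0.21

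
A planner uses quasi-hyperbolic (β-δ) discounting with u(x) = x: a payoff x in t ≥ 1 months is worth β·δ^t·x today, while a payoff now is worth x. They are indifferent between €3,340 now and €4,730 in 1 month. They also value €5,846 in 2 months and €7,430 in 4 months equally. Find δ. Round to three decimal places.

δ ≈ 0.887

From the later pair, β·δ^2·5846 = β·δ^4·7430; dividing through, δ^2 = 5846/7430 = 0.78681, so δ = 0.88702.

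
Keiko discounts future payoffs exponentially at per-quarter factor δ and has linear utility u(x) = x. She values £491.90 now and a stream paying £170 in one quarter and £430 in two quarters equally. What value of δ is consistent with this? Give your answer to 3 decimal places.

δ ≈ 0.890

Present value of the stream is 170·δ + 430·δ². Indifference gives 170δ + 430δ² = 491.90.
That is, 430δ² + 170δ − 491.90 = 0, a quadratic in δ.
δ = (−170 + √(170² + 4·430·491.90)) / (2·430) = (−170 + √874968.00) / 860 ≈ 0.890.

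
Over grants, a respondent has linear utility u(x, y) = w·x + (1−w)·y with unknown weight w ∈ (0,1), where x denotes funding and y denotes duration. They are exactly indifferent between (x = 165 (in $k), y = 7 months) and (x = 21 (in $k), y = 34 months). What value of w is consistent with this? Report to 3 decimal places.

w = 0.158

Equating utilities: w·165 + (1−w)·7 = w·21 + (1−w)·34.
Collecting terms: w·144 = (1−w)·27.
Hence w = 27/(144+27) = 27/171 = 0.158.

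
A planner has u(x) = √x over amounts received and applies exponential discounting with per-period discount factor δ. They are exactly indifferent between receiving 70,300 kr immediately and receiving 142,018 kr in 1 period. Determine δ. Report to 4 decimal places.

δ ≈ 0.7036

Equating discounted utilities: u(70300) = δ·u(142018) ⇒ δ = u(70300)/u(142018).
With u(x) = √x: δ = √70300/√142018 = √(70300/142018) = 0.70357.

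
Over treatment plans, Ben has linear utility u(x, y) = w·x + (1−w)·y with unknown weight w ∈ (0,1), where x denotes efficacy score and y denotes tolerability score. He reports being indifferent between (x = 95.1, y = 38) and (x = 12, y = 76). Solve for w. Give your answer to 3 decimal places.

u(95.1,38) = u(12,76) means w·95.1 + (1−w)·38 = w·12 + (1−w)·76.
w·(95.1−12) = (1−w)·(76−38), i.e. w·83.1 = (1−w)·38.
The marginal rate of substitution is 38/83.1, so w = 38/(83.1+38) = 0.314.

w = 0.314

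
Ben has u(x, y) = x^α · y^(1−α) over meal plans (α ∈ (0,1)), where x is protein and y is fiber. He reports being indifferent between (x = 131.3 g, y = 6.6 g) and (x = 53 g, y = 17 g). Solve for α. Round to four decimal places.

α ≈ 0.5105

Set the two utilities equal: 131.3^α·6.6^(1−α) = 53^α·17^(1−α).
(131.3/53)^α = (17/6.6)^(1−α); take logs: α·ln(131.3/53) = (1−α)·ln(17/6.6), i.e. α·0.9071929 = (1−α)·0.9461437.
Thus α·(1.8533366) = 0.9461437, so α = 0.9461437/1.8533366 ≈ 0.5105.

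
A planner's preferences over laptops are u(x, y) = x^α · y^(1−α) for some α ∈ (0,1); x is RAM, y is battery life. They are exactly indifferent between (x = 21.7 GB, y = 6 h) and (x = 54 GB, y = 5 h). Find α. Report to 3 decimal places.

α ≈ 0.167

Indifference: 21.7^α · 6^(1−α) = 54^α · 5^(1−α).
(21.7/54)^α = (5/6)^(1−α); take logs: α·ln(21.7/54) = (1−α)·ln(5/6), i.e. α·-0.911672 = (1−α)·-0.182322.
With A = -0.911672 and B = -0.182322: α·A = (1−α)·B, so α = B/(A+B) = -0.182322/-1.093994 ≈ 0.167.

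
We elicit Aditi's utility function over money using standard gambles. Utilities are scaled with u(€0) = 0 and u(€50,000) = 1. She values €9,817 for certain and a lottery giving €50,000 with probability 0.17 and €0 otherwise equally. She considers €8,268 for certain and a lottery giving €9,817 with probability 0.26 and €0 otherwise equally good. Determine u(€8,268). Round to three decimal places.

0.044

The first gamble pins u(€9,817): it must equal 0.17·1 + 0.83·0 = 0.17.
Chaining: u(€8,268) = 0.26·0.17 + 0.74·0.00 = 0.0442.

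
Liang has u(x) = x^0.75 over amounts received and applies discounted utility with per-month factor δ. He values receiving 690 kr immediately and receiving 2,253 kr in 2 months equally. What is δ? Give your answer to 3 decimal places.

Indifference means u(690) = δ^2 · u(2253), so δ^2 = u(690)/u(2253).
Since u(x) = x^0.75, δ^2 = (690/2253)^0.75 = 0.30626^0.75 = 0.41169.
Taking the square root: δ = 0.41169^(1/2) ≈ 0.642.

δ ≈ 0.642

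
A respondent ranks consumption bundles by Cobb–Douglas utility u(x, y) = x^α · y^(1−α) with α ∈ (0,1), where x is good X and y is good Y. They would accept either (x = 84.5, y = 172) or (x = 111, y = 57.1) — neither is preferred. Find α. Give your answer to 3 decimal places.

Set the two utilities equal: 84.5^α·172^(1−α) = 111^α·57.1^(1−α).
Taking logs: α·ln 84.5 + (1−α)·ln 172 = α·ln 111 + (1−α)·ln 57.1, i.e. α·-0.272779 = (1−α)·-1.102690.
Thus α·(-1.375469) = -1.102690, so α = -1.102690/-1.375469 ≈ 0.802.

α ≈ 0.802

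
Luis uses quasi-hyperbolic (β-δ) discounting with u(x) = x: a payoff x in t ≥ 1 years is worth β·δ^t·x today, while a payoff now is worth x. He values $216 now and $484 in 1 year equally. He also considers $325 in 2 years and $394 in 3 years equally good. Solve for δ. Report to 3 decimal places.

From the later pair, β·δ^2·325 = β·δ^3·394; dividing through, δ = 325/394 = 0.82487.

δ ≈ 0.825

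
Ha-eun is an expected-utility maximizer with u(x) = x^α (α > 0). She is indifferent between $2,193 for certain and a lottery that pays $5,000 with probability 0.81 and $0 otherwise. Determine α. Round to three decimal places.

The lottery's expected utility is 0.81·u(5000) + 0.19·u(0) = 0.81·5000^α (since u(0) = 0 for α > 0).
Setting u(2193) equal to that: 2193^α = 0.81·5000^α ⇒ (2193/5000)^α = 0.81.
Taking logs: α·ln(2193/5000) = ln(0.81), so α = -0.210721 / -0.824167 ≈ 0.256.

α ≈ 0.256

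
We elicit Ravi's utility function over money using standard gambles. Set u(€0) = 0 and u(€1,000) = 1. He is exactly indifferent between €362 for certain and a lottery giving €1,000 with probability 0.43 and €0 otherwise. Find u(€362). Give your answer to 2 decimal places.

0.43

u(€362) equals the lottery's expected utility: 0.43·1 + 0.57·0 = 0.43.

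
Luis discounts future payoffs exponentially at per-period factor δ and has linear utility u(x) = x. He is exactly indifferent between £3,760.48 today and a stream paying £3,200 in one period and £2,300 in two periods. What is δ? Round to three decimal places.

δ ≈ 0.760

Present value of the stream is 3200·δ + 2300·δ². Indifference gives 3200δ + 2300δ² = 3760.48.
That is, 2300δ² + 3200δ − 3760.48 = 0, a quadratic in δ.
By the quadratic formula (taking the positive root), δ = (−3200 + √44836416.00) / 4600 ≈ 0.760.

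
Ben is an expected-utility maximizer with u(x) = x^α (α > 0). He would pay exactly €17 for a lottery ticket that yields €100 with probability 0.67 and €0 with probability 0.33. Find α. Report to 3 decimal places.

The lottery's expected utility is 0.67·u(100) + 0.33·u(0) = 0.67·100^α (since u(0) = 0 for α > 0).
Setting u(17) equal to that: 17^α = 0.67·100^α ⇒ (17/100)^α = 0.67.
α = ln(0.67) / ln(17/100) = -0.400478/-1.771957 ≈ 0.226.

α ≈ 0.226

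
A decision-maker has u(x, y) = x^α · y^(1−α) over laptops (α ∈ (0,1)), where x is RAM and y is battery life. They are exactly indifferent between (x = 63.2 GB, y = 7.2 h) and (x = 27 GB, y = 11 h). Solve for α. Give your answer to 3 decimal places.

α ≈ 0.333

Indifference: 63.2^α · 7.2^(1−α) = 27^α · 11^(1−α).
Taking logs: α·ln 63.2 + (1−α)·ln 7.2 = α·ln 27 + (1−α)·ln 11, i.e. α·0.850467 = (1−α)·0.423814.
Thus α·(1.274281) = 0.423814, so α = 0.423814/1.274281 ≈ 0.333.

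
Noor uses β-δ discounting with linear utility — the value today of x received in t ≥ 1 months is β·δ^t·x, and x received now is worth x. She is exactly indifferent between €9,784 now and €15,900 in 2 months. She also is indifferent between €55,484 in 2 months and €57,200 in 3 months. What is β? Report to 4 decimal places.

Both payoffs in the second observation are in the future, so β drops out: δ^2·55484 = δ^3·57200 ⇒ δ = 55484/57200 = 0.97000.
Substituting δ into 9784 = β·δ^2·15900: β = 9784/(14960.310) ≈ 0.6540.

β ≈ 0.6540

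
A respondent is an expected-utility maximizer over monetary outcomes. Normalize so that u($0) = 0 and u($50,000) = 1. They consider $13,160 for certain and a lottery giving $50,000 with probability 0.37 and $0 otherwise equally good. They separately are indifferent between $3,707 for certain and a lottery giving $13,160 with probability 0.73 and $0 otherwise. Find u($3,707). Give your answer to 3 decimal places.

The first gamble pins u($13,160): it must equal 0.37·1 + 0.63·0 = 0.37.
Chaining: u($3,707) = 0.73·0.37 + 0.27·0.00 = 0.2701.

0.270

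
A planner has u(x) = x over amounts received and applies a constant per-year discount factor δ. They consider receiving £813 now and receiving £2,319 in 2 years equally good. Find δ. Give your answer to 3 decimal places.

The payoff in 2 years is discounted by δ^2, so u(813) = δ^2·u(2319) and δ^2 = u(813)/u(2319).
With u(x) = x: δ^2 = 813/2319 = 0.35058.
Hence δ = (0.35058)^(1/2) = 0.59210.

δ ≈ 0.592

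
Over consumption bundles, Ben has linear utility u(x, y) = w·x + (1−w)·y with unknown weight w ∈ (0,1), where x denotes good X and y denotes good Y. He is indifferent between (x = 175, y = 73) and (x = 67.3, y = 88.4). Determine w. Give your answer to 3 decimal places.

w = 0.125

Equating utilities: w·175 + (1−w)·73 = w·67.3 + (1−w)·88.4.
Collecting terms: w·107.7 = (1−w)·15.4.
Hence w = 15.4/(107.7+15.4) = 15.4/123.1 = 0.125.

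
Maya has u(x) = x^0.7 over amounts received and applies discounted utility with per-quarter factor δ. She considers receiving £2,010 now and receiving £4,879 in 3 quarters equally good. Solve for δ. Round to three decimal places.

Equating discounted utilities: u(2010) = δ^3·u(4879) ⇒ δ^3 = u(2010)/u(4879).
Since u(x) = x^0.7, δ^3 = (2010/4879)^0.7 = 0.41197^0.7 = 0.53753.
Hence δ = (0.53753)^(1/3) = 0.81308.

δ ≈ 0.813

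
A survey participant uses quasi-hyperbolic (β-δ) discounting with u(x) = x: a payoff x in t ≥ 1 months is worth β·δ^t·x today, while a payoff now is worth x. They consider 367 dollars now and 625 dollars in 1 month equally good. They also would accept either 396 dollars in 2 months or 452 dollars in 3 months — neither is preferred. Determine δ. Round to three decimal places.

From the later pair, β·δ^2·396 = β·δ^3·452; dividing through, δ = 396/452 = 0.87611.

δ ≈ 0.876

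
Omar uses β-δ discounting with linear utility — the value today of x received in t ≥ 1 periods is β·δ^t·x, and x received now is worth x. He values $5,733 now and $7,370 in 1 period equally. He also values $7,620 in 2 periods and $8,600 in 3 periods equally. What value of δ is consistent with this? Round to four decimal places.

δ ≈ 0.8860

Both payoffs in the second observation are in the future, so β drops out: δ^2·7620 = δ^3·8600 ⇒ δ = 7620/8600 = 0.88605.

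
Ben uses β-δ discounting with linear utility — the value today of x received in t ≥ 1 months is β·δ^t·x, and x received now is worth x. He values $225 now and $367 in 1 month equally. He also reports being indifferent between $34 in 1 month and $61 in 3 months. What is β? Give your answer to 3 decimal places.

β ≈ 0.821

From the later pair, β·δ^1·34 = β·δ^3·61; dividing through, δ^2 = 34/61 = 0.55738, so δ = 0.74658.
The first indifference: 225 = β·δ·367, so β = 225/(δ·367) = 225/(0.74658·367) ≈ 0.821.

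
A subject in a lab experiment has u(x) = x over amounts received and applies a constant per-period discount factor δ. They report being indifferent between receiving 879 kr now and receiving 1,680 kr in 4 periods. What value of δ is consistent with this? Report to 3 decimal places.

Indifference means u(879) = δ^4 · u(1680), so δ^4 = u(879)/u(1680).
With u(x) = x: δ^4 = 879/1680 = 0.52321.
So δ = 0.52321^(1/4) ≈ 0.850.

δ ≈ 0.850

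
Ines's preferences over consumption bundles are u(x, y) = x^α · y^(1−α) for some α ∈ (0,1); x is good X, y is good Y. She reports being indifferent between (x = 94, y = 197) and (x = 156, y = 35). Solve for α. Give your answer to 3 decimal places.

α ≈ 0.773

Set the two utilities equal: 94^α·197^(1−α) = 156^α·35^(1−α).
(94/156)^α = (35/197)^(1−α); take logs: α·ln(94/156) = (1−α)·ln(35/197), i.e. α·-0.506561 = (1−α)·-1.727856.
So α/(1−α) = (-1.727856)/(-0.506561) = 3.410953, and α = 3.410953/4.410953 ≈ 0.773.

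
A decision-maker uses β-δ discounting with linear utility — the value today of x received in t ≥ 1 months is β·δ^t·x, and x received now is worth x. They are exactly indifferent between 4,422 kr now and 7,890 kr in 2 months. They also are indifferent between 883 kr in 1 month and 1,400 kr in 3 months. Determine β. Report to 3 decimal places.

From the later pair, β·δ^1·883 = β·δ^3·1400; dividing through, δ^2 = 883/1400 = 0.63071, so δ = 0.79418.
Now use the now-vs-future pair: 4422 = β·δ^2·7890 gives β = 4422/(0.63071·7890) ≈ 0.889.

β ≈ 0.889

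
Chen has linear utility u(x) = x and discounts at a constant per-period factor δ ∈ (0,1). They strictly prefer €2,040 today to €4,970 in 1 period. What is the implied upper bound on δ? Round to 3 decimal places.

δ < 0.410

Under u(x) = x this choice says 2040 > δ·4970.
Dividing through by 4970 gives δ < 0.41046.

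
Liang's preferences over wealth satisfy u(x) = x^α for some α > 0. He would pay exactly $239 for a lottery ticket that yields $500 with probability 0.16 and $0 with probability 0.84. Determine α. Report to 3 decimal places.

The lottery's expected utility is 0.16·u(500) + 0.84·u(0) = 0.16·500^α (since u(0) = 0 for α > 0).
Indifference: 239^α = 0.16·500^α, so (239/500)^α = 0.16.
α = ln(0.16) / ln(239/500) = -1.832581/-0.738145 ≈ 2.483.

α ≈ 2.483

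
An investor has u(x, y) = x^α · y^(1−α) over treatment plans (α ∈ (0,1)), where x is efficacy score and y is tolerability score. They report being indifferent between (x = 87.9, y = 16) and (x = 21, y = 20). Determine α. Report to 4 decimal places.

The Cobb–Douglas utilities coincide, so 87.9^α·16^(1−α) = 21^α·20^(1−α).
Taking logs: α·ln 87.9 + (1−α)·ln 16 = α·ln 21 + (1−α)·ln 20, i.e. α·1.4316774 = (1−α)·0.2231436.
With A = 1.4316774 and B = 0.2231436: α·A = (1−α)·B, so α = B/(A+B) = 0.2231436/1.6548210 ≈ 0.1348.

α ≈ 0.1348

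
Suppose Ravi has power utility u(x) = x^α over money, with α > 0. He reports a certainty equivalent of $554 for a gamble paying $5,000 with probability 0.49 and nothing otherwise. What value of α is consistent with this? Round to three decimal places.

Since u(0) = 0, the lottery's EU is 0.49·5000^α.
Equating: 554^α = 0.49·5000^α, i.e. 0.1108^α = 0.49.
Take logs: α = ln 0.49 / ln(554/5000) ≈ 0.32425.

α ≈ 0.324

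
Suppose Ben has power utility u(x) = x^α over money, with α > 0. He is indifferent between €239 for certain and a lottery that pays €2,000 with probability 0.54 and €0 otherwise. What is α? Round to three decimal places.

The lottery's expected utility is 0.54·u(2000) + 0.46·u(0) = 0.54·2000^α (since u(0) = 0 for α > 0).
Indifference: 239^α = 0.54·2000^α, so (239/2000)^α = 0.54.
Take logs: α = ln 0.54 / ln(239/2000) ≈ 0.29005.

α ≈ 0.290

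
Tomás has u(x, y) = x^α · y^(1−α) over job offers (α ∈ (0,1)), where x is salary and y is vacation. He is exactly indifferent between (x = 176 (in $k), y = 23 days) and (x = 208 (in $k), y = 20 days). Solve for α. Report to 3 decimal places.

The Cobb–Douglas utilities coincide, so 176^α·23^(1−α) = 208^α·20^(1−α).
Taking logs: α·ln 176 + (1−α)·ln 23 = α·ln 208 + (1−α)·ln 20, i.e. α·-0.167054 = (1−α)·-0.139762.
With A = -0.167054 and B = -0.139762: α·A = (1−α)·B, so α = B/(A+B) = -0.139762/-0.306816 ≈ 0.456.

α ≈ 0.456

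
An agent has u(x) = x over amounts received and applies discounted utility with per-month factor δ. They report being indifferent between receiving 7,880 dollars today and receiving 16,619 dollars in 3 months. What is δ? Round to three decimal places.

Equating discounted utilities: u(7880) = δ^3·u(16619) ⇒ δ^3 = u(7880)/u(16619).
With u(x) = x: δ^3 = 7880/16619 = 0.47416.
Hence δ = (0.47416)^(1/3) = 0.77978.

δ ≈ 0.780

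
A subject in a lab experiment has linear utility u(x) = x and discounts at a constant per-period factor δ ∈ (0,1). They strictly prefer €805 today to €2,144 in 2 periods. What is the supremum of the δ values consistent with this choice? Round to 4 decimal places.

δ < 0.6128

Comparing present values: 805 > δ^2·2144.
Hence δ^2 < 805/2144 = 0.37547, and x ↦ x^(1/2) is increasing on (0,∞).
δ < (805/2144)^(1/2) ≈ 0.6128.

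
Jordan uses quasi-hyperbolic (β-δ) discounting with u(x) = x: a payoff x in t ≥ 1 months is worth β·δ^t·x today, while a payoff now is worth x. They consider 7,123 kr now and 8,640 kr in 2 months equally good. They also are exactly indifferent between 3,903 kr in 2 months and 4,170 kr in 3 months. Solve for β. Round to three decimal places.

β ≈ 0.941

The second indifference involves only future payoffs, so β cancels: β·δ^2·3903 = β·δ^3·4170, giving δ = 3903/4170 = 0.93597.
Substituting δ into 7123 = β·δ^2·8640: β = 7123/(7569.004) ≈ 0.941.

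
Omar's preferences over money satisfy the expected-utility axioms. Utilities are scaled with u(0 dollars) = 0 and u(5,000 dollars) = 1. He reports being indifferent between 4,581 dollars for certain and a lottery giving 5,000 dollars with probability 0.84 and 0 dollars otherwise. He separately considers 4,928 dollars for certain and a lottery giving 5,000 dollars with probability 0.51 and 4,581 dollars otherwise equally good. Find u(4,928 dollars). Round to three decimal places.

The first gamble pins u(4,581 dollars): it must equal 0.84·1 + 0.16·0 = 0.84.
The second indifference gives u(4,928 dollars) = 0.51·u(5,000 dollars) + 0.49·u(4,581 dollars) = 0.51·1.00 + 0.49·0.84 = 0.9216.

0.922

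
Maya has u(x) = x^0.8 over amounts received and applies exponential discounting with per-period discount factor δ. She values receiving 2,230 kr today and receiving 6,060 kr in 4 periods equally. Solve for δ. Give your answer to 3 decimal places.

δ ≈ 0.819

Indifference means u(2230) = δ^4 · u(6060), so δ^4 = u(2230)/u(6060).
Since u(x) = x^0.8, δ^4 = (2230/6060)^0.8 = 0.36799^0.8 = 0.44943.
Hence δ = (0.44943)^(1/4) = 0.81878.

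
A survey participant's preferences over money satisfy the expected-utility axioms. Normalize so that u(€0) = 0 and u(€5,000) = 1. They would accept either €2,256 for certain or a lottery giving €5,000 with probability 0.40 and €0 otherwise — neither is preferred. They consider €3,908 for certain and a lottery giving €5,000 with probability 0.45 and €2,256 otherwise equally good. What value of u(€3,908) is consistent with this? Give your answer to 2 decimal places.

0.67

From the first indifference, u(€2,256) = 0.40·u(€5,000) + 0.60·u(€0) = 0.40·1 + 0.60·0 = 0.40.
Then u(€3,908) = 0.45·u(€5,000) + 0.55·u(€2,256) = 0.45·1.00 + 0.55·0.40 = 0.6700.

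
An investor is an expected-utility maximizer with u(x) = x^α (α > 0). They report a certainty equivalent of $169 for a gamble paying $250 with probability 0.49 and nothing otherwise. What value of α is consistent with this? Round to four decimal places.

EU(lottery) = 0.49·250^α + 0.51·0 = 0.49·250^α.
Equating: 169^α = 0.49·250^α, i.e. 0.6760^α = 0.49.
Take logs: α = ln 0.49 / ln(169/250) ≈ 1.821805.

α ≈ 1.8218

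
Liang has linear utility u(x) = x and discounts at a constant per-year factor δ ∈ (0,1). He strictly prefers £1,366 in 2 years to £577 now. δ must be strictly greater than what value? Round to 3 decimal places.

δ > 0.650

Under u(x) = x this choice says 577 < δ^2·1366.
So δ^2 > 577/1366 = 0.42240; taking the square root of both positive sides preserves the inequality.
δ > 0.42240^(1/2) = 0.650.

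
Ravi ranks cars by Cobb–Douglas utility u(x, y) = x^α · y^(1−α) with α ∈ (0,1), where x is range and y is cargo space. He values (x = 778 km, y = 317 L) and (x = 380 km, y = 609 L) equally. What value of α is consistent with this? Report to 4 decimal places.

Set the two utilities equal: 778^α·317^(1−α) = 380^α·609^(1−α).
Rearrange to (778/380)^α = (609/317)^(1−α) and take logs: α·0.7165553 = (1−α)·0.6529165.
With A = 0.7165553 and B = 0.6529165: α·A = (1−α)·B, so α = B/(A+B) = 0.6529165/1.3694718 ≈ 0.4768.

α ≈ 0.4768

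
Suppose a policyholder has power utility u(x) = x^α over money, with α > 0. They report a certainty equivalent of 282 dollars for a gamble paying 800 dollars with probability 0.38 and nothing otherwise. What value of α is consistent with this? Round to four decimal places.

α ≈ 0.9280

EU(lottery) = 0.38·800^α + 0.62·0 = 0.38·800^α.
Equating: 282^α = 0.38·800^α, i.e. 0.3525^α = 0.38.
α = ln(0.38) / ln(282/800) = -0.9675840/-1.0427047 ≈ 0.9280.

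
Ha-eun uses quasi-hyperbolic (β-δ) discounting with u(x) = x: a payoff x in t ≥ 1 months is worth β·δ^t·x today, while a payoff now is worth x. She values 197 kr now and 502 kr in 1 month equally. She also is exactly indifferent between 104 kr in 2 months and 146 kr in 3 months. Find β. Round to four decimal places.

Both payoffs in the second observation are in the future, so β drops out: δ^2·104 = δ^3·146 ⇒ δ = 104/146 = 0.71233.
Substituting δ into 197 = β·δ·502: β = 197/(357.589) ≈ 0.5509.

β ≈ 0.5509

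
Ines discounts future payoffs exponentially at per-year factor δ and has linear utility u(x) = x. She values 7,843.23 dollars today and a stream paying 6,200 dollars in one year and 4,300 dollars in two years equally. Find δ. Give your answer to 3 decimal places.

δ ≈ 0.810

The stream is worth 6200δ + 4300δ² today, so 6200δ + 4300δ² = 7843.23.
That is, 4300δ² + 6200δ − 7843.23 = 0, a quadratic in δ.
δ = (−6200 + √(6200² + 4·4300·7843.23)) / (2·4300) = (−6200 + √173343556.00) / 8600 ≈ 0.810.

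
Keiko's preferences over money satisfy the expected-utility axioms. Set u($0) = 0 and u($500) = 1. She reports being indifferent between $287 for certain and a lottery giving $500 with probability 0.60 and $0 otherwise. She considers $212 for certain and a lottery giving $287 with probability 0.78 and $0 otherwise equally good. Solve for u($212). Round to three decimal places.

0.468

First, u($287) = 0.60·u($500) + 0.40·u($0) = 0.60.
The second indifference gives u($212) = 0.78·u($287) + 0.22·u($0) = 0.78·0.60 + 0.22·0.00 = 0.4680.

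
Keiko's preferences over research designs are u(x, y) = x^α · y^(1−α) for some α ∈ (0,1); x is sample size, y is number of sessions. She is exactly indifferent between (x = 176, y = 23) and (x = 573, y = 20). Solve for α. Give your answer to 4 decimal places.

Set the two utilities equal: 176^α·23^(1−α) = 573^α·20^(1−α).
Rearrange to (176/573)^α = (20/23)^(1−α) and take logs: α·-1.1804017 = (1−α)·-0.1397619.
So α/(1−α) = (-0.1397619)/(-1.1804017) = 0.1184020, and α = 0.1184020/1.1184020 ≈ 0.1059.

α ≈ 0.1059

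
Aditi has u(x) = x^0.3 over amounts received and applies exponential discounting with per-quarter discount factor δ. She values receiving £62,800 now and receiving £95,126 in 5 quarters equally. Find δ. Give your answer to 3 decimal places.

Indifference means u(62800) = δ^5 · u(95126), so δ^5 = u(62800)/u(95126).
Since u(x) = x^0.3, δ^5 = (62800/95126)^0.3 = 0.66018^0.3 = 0.88287.
Hence δ = (0.88287)^(1/5) = 0.97539.

δ ≈ 0.975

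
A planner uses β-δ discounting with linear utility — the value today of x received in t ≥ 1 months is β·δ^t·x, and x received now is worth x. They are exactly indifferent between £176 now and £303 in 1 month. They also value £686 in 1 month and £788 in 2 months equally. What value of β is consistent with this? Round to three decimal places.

β ≈ 0.667

From the later pair, β·δ^1·686 = β·δ^2·788; dividing through, δ = 686/788 = 0.87056.
Now use the now-vs-future pair: 176 = β·δ·303 gives β = 176/(0.87056·303) ≈ 0.667.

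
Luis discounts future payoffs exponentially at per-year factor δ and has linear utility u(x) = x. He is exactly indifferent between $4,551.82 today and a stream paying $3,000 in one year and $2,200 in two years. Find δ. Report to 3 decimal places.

Equating present values: 4551.82 = 3000δ + 2200δ².
That is, 2200δ² + 3000δ − 4551.82 = 0, a quadratic in δ.
δ = (−3000 + √(3000² + 4·2200·4551.82)) / (2·2200) = (−3000 + √49056016.00) / 4400 ≈ 0.910.

δ ≈ 0.910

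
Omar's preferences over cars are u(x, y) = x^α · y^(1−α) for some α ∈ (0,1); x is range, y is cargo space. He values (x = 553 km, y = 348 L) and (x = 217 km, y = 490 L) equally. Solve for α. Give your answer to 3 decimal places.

Indifference: 553^α · 348^(1−α) = 217^α · 490^(1−α).
(553/217)^α = (490/348)^(1−α); take logs: α·ln(553/217) = (1−α)·ln(490/348), i.e. α·0.935461 = (1−α)·0.342203.
With A = 0.935461 and B = 0.342203: α·A = (1−α)·B, so α = B/(A+B) = 0.342203/1.277664 ≈ 0.268.

α ≈ 0.268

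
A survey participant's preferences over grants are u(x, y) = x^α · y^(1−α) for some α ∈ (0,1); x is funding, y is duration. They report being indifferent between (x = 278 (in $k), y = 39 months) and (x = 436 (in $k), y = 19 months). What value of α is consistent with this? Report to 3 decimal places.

α ≈ 0.615

Set the two utilities equal: 278^α·39^(1−α) = 436^α·19^(1−α).
Rearrange to (278/436)^α = (19/39)^(1−α) and take logs: α·-0.450021 = (1−α)·-0.719123.
Thus α·(-1.169144) = -0.719123, so α = -0.719123/-1.169144 ≈ 0.615.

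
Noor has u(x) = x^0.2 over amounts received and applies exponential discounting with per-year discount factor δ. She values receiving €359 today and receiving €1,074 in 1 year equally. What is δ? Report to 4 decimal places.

Indifference means u(359) = δ · u(1074), so δ = u(359)/u(1074).
Since u(x) = x^0.2, δ = (359/1074)^0.2 = 0.33426^0.2 = 0.80319.

δ ≈ 0.8032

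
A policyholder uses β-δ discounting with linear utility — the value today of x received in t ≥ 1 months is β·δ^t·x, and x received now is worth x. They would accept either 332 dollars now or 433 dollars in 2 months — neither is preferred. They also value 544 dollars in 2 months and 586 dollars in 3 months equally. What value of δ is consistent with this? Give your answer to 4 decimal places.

From the later pair, β·δ^2·544 = β·δ^3·586; dividing through, δ = 544/586 = 0.92833.

δ ≈ 0.9283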